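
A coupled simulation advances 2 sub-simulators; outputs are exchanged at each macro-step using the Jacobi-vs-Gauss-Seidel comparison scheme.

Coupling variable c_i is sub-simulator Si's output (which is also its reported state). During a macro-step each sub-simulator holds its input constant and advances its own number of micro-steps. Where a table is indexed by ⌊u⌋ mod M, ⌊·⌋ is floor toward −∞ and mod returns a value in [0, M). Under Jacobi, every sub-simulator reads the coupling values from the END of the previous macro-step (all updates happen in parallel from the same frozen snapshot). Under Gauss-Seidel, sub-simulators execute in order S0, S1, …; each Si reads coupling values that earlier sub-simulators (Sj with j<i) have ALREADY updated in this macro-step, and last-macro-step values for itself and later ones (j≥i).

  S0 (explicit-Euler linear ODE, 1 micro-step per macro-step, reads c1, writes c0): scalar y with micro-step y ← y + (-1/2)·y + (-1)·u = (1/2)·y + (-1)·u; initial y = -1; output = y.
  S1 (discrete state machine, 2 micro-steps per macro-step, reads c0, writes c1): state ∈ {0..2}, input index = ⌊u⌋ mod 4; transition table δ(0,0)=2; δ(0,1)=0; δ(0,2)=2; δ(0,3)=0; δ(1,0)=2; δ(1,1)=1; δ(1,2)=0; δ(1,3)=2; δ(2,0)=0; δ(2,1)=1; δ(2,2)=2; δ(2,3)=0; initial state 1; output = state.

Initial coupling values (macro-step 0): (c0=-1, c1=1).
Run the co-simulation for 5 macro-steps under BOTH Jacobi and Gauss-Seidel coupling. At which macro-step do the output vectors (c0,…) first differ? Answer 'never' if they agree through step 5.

[Jacobi] macro 1: S0 reads c1=1 → after 1×micro: -3/2; S1 reads c0=-1 → after 2×micro: 0 ⇒ (c0=-3/2, c1=0)
[Jacobi] macro 2: S0 reads c1=0 → after 1×micro: -3/4; S1 reads c0=-3/2 → after 2×micro: 2 ⇒ (c0=-3/4, c1=2)
[Jacobi] macro 3: S0 reads c1=2 → after 1×micro: -19/8; S1 reads c0=-3/4 → after 2×micro: 0 ⇒ (c0=-19/8, c1=0)
[Jacobi] macro 4: S0 reads c1=0 → after 1×micro: -19/16; S1 reads c0=-19/8 → after 2×micro: 0 ⇒ (c0=-19/16, c1=0)
[Jacobi] macro 5: S0 reads c1=0 → after 1×micro: -19/32; S1 reads c0=-19/16 → after 2×micro: 2 ⇒ (c0=-19/32, c1=2)
[Gauss-Seidel] macro 1: S0 reads c1=1 → after 1×micro: -3/2; S1 reads c0=-3/2 → after 2×micro: 2 ⇒ (c0=-3/2, c1=2)
[Gauss-Seidel] macro 2: S0 reads c1=2 → after 1×micro: -11/4; S1 reads c0=-11/4 → after 2×micro: 1 ⇒ (c0=-11/4, c1=1)
[Gauss-Seidel] macro 3: S0 reads c1=1 → after 1×micro: -19/8; S1 reads c0=-19/8 → after 2×micro: 1 ⇒ (c0=-19/8, c1=1)
[Gauss-Seidel] macro 4: S0 reads c1=1 → after 1×micro: -35/16; S1 reads c0=-35/16 → after 2×micro: 1 ⇒ (c0=-35/16, c1=1)
[Gauss-Seidel] macro 5: S0 reads c1=1 → after 1×micro: -67/32; S1 reads c0=-67/32 → after 2×micro: 1 ⇒ (c0=-67/32, c1=1)

first divergence at macro-step: 1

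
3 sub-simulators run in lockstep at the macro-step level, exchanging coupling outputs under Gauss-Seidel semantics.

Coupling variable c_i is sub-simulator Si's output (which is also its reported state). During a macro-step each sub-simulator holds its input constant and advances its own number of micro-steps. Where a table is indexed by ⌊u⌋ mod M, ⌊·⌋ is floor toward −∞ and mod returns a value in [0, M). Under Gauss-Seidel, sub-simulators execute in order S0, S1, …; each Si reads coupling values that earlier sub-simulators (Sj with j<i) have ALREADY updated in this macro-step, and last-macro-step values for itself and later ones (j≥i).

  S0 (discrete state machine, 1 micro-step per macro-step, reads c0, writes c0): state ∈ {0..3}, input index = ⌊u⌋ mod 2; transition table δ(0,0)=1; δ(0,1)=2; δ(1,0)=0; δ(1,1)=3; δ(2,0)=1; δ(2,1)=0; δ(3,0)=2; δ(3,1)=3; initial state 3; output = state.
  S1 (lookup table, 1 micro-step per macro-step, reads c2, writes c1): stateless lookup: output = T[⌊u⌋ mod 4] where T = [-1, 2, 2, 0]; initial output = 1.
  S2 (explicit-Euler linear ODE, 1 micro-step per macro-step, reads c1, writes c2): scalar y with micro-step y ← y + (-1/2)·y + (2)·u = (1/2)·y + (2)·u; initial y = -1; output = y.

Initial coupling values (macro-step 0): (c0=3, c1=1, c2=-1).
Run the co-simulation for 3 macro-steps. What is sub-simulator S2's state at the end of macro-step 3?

S2 state at macro-step 3 = -1/8

macro 1: S0 reads c0=3 → after 1×micro: 3; S1 reads c2=-1 → after 1×micro: 0; S2 reads c1=0 → after 1×micro: -1/2 ⇒ (c0=3, c1=0, c2=-1/2)
macro 2: S0 reads c0=3 → after 1×micro: 3; S1 reads c2=-1/2 → after 1×micro: 0; S2 reads c1=0 → after 1×micro: -1/4 ⇒ (c0=3, c1=0, c2=-1/4)
macro 3: S0 reads c0=3 → after 1×micro: 3; S1 reads c2=-1/4 → after 1×micro: 0; S2 reads c1=0 → after 1×micro: -1/8 ⇒ (c0=3, c1=0, c2=-1/8)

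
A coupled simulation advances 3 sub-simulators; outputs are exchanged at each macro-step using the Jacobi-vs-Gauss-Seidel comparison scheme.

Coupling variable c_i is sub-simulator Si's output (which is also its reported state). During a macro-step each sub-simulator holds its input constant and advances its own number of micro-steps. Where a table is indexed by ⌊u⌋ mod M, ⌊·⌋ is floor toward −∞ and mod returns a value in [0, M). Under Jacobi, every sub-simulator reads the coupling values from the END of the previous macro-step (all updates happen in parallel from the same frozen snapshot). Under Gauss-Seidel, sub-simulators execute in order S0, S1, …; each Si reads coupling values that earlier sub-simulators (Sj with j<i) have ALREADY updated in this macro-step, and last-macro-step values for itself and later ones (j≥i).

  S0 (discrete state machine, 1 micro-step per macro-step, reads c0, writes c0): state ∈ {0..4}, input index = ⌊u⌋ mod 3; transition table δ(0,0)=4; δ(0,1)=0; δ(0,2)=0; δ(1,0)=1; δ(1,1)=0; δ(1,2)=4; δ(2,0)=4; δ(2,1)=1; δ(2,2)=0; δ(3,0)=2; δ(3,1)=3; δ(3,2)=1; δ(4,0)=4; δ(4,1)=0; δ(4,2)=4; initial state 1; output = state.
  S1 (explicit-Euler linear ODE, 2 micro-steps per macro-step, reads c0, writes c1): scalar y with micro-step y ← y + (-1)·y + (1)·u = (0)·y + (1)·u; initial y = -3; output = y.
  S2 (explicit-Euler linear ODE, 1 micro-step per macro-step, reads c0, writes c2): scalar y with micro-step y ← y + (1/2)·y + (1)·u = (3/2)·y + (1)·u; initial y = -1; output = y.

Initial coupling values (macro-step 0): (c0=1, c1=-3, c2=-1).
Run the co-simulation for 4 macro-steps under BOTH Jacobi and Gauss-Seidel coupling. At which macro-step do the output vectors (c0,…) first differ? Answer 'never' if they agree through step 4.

[Jacobi] macro 1: S0 reads c0=1 → after 1×micro: 0; S1 reads c0=1 → after 2×micro: 1; S2 reads c0=1 → after 1×micro: -1/2 ⇒ (c0=0, c1=1, c2=-1/2)
[Jacobi] macro 2: S0 reads c0=0 → after 1×micro: 4; S1 reads c0=0 → after 2×micro: 0; S2 reads c0=0 → after 1×micro: -3/4 ⇒ (c0=4, c1=0, c2=-3/4)
[Jacobi] macro 3: S0 reads c0=4 → after 1×micro: 0; S1 reads c0=4 → after 2×micro: 4; S2 reads c0=4 → after 1×micro: 23/8 ⇒ (c0=0, c1=4, c2=23/8)
[Jacobi] macro 4: S0 reads c0=0 → after 1×micro: 4; S1 reads c0=0 → after 2×micro: 0; S2 reads c0=0 → after 1×micro: 69/16 ⇒ (c0=4, c1=0, c2=69/16)
[Gauss-Seidel] macro 1: S0 reads c0=1 → after 1×micro: 0; S1 reads c0=0 → after 2×micro: 0; S2 reads c0=0 → after 1×micro: -3/2 ⇒ (c0=0, c1=0, c2=-3/2)
[Gauss-Seidel] macro 2: S0 reads c0=0 → after 1×micro: 4; S1 reads c0=4 → after 2×micro: 4; S2 reads c0=4 → after 1×micro: 7/4 ⇒ (c0=4, c1=4, c2=7/4)
[Gauss-Seidel] macro 3: S0 reads c0=4 → after 1×micro: 0; S1 reads c0=0 → after 2×micro: 0; S2 reads c0=0 → after 1×micro: 21/8 ⇒ (c0=0, c1=0, c2=21/8)
[Gauss-Seidel] macro 4: S0 reads c0=0 → after 1×micro: 4; S1 reads c0=4 → after 2×micro: 4; S2 reads c0=4 → after 1×micro: 127/16 ⇒ (c0=4, c1=4, c2=127/16)

first divergence at macro-step: 1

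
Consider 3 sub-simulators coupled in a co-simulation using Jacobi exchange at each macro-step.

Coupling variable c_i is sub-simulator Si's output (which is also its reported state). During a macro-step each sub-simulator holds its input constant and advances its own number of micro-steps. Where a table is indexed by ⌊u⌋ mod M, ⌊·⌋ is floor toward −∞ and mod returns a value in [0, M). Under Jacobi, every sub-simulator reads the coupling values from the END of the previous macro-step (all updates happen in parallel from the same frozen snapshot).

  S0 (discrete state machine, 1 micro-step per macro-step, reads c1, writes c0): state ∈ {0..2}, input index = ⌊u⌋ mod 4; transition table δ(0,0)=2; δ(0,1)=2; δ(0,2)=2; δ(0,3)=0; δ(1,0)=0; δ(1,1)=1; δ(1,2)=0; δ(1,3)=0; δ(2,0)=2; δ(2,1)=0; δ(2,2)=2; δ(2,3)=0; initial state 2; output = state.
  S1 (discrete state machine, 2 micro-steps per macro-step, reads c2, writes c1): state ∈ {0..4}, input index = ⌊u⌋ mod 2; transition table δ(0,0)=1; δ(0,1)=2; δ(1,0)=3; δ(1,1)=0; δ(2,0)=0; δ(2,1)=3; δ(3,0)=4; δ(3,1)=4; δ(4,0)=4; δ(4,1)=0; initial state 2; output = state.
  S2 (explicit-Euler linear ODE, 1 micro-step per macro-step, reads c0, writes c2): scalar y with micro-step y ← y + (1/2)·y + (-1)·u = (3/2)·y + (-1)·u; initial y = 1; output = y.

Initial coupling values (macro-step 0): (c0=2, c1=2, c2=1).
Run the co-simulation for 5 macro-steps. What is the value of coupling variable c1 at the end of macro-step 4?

c1 at macro-step 4 = 2

macro 1: S0 reads c1=2 → after 1×micro: 2; S1 reads c2=1 → after 2×micro: 4; S2 reads c0=2 → after 1×micro: -1/2 ⇒ (c0=2, c1=4, c2=-1/2)
macro 2: S0 reads c1=4 → after 1×micro: 2; S1 reads c2=-1/2 → after 2×micro: 2; S2 reads c0=2 → after 1×micro: -11/4 ⇒ (c0=2, c1=2, c2=-11/4)
macro 3: S0 reads c1=2 → after 1×micro: 2; S1 reads c2=-11/4 → after 2×micro: 4; S2 reads c0=2 → after 1×micro: -49/8 ⇒ (c0=2, c1=4, c2=-49/8)
macro 4: S0 reads c1=4 → after 1×micro: 2; S1 reads c2=-49/8 → after 2×micro: 2; S2 reads c0=2 → after 1×micro: -179/16 ⇒ (c0=2, c1=2, c2=-179/16)
macro 5: S0 reads c1=2 → after 1×micro: 2; S1 reads c2=-179/16 → after 2×micro: 1; S2 reads c0=2 → after 1×micro: -601/32 ⇒ (c0=2, c1=1, c2=-601/32)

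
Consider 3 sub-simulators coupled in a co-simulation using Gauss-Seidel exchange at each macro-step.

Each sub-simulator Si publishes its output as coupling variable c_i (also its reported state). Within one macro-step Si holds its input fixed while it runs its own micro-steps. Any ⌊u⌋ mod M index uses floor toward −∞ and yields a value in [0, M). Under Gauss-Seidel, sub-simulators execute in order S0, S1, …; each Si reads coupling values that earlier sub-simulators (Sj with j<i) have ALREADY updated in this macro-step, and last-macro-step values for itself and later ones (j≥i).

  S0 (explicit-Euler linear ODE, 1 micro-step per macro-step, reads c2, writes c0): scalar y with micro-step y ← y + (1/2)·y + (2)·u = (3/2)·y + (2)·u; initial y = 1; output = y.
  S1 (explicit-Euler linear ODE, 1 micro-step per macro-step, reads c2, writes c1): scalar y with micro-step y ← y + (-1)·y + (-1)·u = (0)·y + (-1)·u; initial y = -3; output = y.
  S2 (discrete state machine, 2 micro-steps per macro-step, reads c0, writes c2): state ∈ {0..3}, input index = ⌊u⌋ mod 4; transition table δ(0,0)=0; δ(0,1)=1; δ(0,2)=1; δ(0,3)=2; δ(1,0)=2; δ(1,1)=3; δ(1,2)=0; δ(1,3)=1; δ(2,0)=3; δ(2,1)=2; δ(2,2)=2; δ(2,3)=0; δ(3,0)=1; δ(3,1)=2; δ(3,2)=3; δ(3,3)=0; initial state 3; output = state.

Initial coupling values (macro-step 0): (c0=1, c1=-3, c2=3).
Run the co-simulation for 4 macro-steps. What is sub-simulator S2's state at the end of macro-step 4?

macro 1: S0 reads c2=3 → after 1×micro: 15/2; S1 reads c2=3 → after 1×micro: -3; S2 reads c0=15/2 → after 2×micro: 2 ⇒ (c0=15/2, c1=-3, c2=2)
macro 2: S0 reads c2=2 → after 1×micro: 61/4; S1 reads c2=2 → after 1×micro: -2; S2 reads c0=61/4 → after 2×micro: 2 ⇒ (c0=61/4, c1=-2, c2=2)
macro 3: S0 reads c2=2 → after 1×micro: 215/8; S1 reads c2=2 → after 1×micro: -2; S2 reads c0=215/8 → after 2×micro: 2 ⇒ (c0=215/8, c1=-2, c2=2)
macro 4: S0 reads c2=2 → after 1×micro: 709/16; S1 reads c2=2 → after 1×micro: -2; S2 reads c0=709/16 → after 2×micro: 1 ⇒ (c0=709/16, c1=-2, c2=1)

S2 state at macro-step 4 = 1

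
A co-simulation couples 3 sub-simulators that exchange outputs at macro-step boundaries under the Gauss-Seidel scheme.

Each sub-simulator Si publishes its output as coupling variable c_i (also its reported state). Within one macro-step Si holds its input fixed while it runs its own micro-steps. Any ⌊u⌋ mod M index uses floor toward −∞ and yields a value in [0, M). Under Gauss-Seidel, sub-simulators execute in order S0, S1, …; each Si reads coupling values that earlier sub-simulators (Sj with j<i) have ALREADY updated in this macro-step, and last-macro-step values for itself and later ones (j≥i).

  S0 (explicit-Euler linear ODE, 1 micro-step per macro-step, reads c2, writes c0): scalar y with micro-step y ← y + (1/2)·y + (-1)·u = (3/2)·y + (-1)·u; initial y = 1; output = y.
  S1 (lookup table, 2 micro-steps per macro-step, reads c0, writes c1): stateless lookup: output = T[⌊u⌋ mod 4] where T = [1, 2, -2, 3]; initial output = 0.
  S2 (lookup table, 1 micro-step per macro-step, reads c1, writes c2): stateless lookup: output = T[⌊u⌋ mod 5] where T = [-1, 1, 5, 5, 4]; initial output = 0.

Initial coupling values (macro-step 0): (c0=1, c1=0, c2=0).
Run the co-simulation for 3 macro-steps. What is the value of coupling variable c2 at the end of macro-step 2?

macro 1: S0 reads c2=0 → after 1×micro: 3/2; S1 reads c0=3/2 → after 2×micro: 2; S2 reads c1=2 → after 1×micro: 5 ⇒ (c0=3/2, c1=2, c2=5)
macro 2: S0 reads c2=5 → after 1×micro: -11/4; S1 reads c0=-11/4 → after 2×micro: 2; S2 reads c1=2 → after 1×micro: 5 ⇒ (c0=-11/4, c1=2, c2=5)
macro 3: S0 reads c2=5 → after 1×micro: -73/8; S1 reads c0=-73/8 → after 2×micro: -2; S2 reads c1=-2 → after 1×micro: 5 ⇒ (c0=-73/8, c1=-2, c2=5)

c2 at macro-step 2 = 5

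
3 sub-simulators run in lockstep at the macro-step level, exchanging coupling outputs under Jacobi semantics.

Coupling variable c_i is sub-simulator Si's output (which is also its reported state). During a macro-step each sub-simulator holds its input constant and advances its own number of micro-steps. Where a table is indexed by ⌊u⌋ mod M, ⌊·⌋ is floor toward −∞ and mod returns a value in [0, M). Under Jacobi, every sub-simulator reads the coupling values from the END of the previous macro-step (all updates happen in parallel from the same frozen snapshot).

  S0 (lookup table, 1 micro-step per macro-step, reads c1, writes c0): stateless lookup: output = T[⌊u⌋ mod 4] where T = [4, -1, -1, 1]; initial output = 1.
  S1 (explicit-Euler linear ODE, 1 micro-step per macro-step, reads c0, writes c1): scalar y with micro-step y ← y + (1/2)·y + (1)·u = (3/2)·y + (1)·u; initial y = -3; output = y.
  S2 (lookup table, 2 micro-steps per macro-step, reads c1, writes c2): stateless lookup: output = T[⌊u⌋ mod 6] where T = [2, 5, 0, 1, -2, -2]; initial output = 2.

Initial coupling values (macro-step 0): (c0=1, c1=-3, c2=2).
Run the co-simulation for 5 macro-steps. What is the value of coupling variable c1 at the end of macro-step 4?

macro 1: S0 reads c1=-3 → after 1×micro: -1; S1 reads c0=1 → after 1×micro: -7/2; S2 reads c1=-3 → after 2×micro: 1 ⇒ (c0=-1, c1=-7/2, c2=1)
macro 2: S0 reads c1=-7/2 → after 1×micro: 4; S1 reads c0=-1 → after 1×micro: -25/4; S2 reads c1=-7/2 → after 2×micro: 0 ⇒ (c0=4, c1=-25/4, c2=0)
macro 3: S0 reads c1=-25/4 → after 1×micro: -1; S1 reads c0=4 → after 1×micro: -43/8; S2 reads c1=-25/4 → after 2×micro: -2 ⇒ (c0=-1, c1=-43/8, c2=-2)
macro 4: S0 reads c1=-43/8 → after 1×micro: -1; S1 reads c0=-1 → after 1×micro: -145/16; S2 reads c1=-43/8 → after 2×micro: 2 ⇒ (c0=-1, c1=-145/16, c2=2)
macro 5: S0 reads c1=-145/16 → after 1×micro: -1; S1 reads c0=-1 → after 1×micro: -467/32; S2 reads c1=-145/16 → after 2×micro: 0 ⇒ (c0=-1, c1=-467/32, c2=0)

c1 at macro-step 4 = -145/16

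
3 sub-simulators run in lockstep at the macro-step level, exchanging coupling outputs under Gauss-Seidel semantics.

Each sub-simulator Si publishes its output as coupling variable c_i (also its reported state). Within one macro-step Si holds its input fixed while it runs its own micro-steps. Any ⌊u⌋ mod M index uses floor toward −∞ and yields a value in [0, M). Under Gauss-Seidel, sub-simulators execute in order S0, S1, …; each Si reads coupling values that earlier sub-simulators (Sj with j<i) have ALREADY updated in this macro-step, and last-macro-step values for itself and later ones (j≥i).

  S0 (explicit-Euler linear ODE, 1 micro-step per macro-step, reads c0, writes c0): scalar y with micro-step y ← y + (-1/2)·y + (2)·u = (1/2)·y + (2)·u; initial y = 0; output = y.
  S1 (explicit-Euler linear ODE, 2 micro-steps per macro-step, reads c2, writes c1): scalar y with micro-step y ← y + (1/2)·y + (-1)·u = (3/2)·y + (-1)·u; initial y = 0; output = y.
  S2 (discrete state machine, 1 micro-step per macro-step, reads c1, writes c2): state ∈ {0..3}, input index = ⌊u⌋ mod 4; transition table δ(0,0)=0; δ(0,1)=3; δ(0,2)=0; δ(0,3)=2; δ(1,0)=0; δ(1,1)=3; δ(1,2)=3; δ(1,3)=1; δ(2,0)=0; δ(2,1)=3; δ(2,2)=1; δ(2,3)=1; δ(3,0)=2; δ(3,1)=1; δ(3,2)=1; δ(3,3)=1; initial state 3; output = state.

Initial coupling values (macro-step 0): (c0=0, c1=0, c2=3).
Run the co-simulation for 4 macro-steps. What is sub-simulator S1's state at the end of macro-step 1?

macro 1: S0 reads c0=0 → after 1×micro: 0; S1 reads c2=3 → after 2×micro: -15/2; S2 reads c1=-15/2 → after 1×micro: 2 ⇒ (c0=0, c1=-15/2, c2=2)
macro 2: S0 reads c0=0 → after 1×micro: 0; S1 reads c2=2 → after 2×micro: -175/8; S2 reads c1=-175/8 → after 1×micro: 1 ⇒ (c0=0, c1=-175/8, c2=1)
macro 3: S0 reads c0=0 → after 1×micro: 0; S1 reads c2=1 → after 2×micro: -1655/32; S2 reads c1=-1655/32 → after 1×micro: 0 ⇒ (c0=0, c1=-1655/32, c2=0)
macro 4: S0 reads c0=0 → after 1×micro: 0; S1 reads c2=0 → after 2×micro: -14895/128; S2 reads c1=-14895/128 → after 1×micro: 2 ⇒ (c0=0, c1=-14895/128, c2=2)

S1 state at macro-step 1 = -15/2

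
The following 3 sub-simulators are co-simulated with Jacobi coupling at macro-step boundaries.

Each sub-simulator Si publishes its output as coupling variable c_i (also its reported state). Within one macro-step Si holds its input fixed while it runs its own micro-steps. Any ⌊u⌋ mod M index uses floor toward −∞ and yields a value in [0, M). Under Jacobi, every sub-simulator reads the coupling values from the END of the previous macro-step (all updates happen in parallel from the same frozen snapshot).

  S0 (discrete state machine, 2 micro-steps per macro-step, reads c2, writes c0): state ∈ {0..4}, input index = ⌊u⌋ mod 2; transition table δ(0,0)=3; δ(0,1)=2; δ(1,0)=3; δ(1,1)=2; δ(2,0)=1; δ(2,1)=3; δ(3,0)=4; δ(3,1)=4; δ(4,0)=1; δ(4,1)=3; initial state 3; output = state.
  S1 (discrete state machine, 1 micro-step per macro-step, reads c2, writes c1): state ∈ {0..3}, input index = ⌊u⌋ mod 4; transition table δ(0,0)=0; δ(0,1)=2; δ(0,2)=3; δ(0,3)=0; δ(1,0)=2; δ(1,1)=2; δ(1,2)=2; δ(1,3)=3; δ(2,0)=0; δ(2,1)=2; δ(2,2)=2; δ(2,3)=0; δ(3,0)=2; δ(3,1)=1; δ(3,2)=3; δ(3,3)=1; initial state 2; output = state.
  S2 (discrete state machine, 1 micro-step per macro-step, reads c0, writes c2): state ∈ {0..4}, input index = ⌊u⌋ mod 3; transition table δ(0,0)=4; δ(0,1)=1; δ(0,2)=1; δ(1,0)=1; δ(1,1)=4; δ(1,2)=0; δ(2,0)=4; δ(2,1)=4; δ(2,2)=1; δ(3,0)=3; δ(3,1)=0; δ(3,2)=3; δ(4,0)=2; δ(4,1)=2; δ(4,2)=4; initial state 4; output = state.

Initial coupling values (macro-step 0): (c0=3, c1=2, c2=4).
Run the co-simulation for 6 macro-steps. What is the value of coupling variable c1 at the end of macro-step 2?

c1 at macro-step 2 = 3

macro 1: S0 reads c2=4 → after 2×micro: 1; S1 reads c2=4 → after 1×micro: 0; S2 reads c0=3 → after 1×micro: 2 ⇒ (c0=1, c1=0, c2=2)
macro 2: S0 reads c2=2 → after 2×micro: 4; S1 reads c2=2 → after 1×micro: 3; S2 reads c0=1 → after 1×micro: 4 ⇒ (c0=4, c1=3, c2=4)
macro 3: S0 reads c2=4 → after 2×micro: 3; S1 reads c2=4 → after 1×micro: 2; S2 reads c0=4 → after 1×micro: 2 ⇒ (c0=3, c1=2, c2=2)
macro 4: S0 reads c2=2 → after 2×micro: 1; S1 reads c2=2 → after 1×micro: 2; S2 reads c0=3 → after 1×micro: 4 ⇒ (c0=1, c1=2, c2=4)
macro 5: S0 reads c2=4 → after 2×micro: 4; S1 reads c2=4 → after 1×micro: 0; S2 reads c0=1 → after 1×micro: 2 ⇒ (c0=4, c1=0, c2=2)
macro 6: S0 reads c2=2 → after 2×micro: 3; S1 reads c2=2 → after 1×micro: 3; S2 reads c0=4 → after 1×micro: 4 ⇒ (c0=3, c1=3, c2=4)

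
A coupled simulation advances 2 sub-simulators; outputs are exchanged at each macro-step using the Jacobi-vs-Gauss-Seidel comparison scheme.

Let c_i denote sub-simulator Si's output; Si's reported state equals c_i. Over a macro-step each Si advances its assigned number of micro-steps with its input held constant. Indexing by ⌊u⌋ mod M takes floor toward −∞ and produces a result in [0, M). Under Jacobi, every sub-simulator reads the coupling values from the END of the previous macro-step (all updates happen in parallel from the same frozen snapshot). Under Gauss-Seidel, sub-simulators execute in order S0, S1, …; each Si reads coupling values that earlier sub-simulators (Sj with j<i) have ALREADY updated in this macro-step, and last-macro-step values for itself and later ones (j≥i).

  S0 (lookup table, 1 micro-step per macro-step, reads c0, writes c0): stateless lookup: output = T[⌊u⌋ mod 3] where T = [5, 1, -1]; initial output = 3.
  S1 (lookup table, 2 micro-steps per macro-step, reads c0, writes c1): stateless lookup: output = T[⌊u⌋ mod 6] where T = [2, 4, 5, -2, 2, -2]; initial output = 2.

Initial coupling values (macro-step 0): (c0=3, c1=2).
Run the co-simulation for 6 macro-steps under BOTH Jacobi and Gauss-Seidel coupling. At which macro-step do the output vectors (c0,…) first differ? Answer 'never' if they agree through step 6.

first divergence at macro-step: never

[Jacobi] macro 1: S0 reads c0=3 → after 1×micro: 5; S1 reads c0=3 → after 2×micro: -2 ⇒ (c0=5, c1=-2)
[Jacobi] macro 2: S0 reads c0=5 → after 1×micro: -1; S1 reads c0=5 → after 2×micro: -2 ⇒ (c0=-1, c1=-2)
[Jacobi] macro 3: S0 reads c0=-1 → after 1×micro: -1; S1 reads c0=-1 → after 2×micro: -2 ⇒ (c0=-1, c1=-2)
[Jacobi] macro 4: S0 reads c0=-1 → after 1×micro: -1; S1 reads c0=-1 → after 2×micro: -2 ⇒ (c0=-1, c1=-2)
[Jacobi] macro 5: S0 reads c0=-1 → after 1×micro: -1; S1 reads c0=-1 → after 2×micro: -2 ⇒ (c0=-1, c1=-2)
[Jacobi] macro 6: S0 reads c0=-1 → after 1×micro: -1; S1 reads c0=-1 → after 2×micro: -2 ⇒ (c0=-1, c1=-2)
[Gauss-Seidel] macro 1: S0 reads c0=3 → after 1×micro: 5; S1 reads c0=5 → after 2×micro: -2 ⇒ (c0=5, c1=-2)
[Gauss-Seidel] macro 2: S0 reads c0=5 → after 1×micro: -1; S1 reads c0=-1 → after 2×micro: -2 ⇒ (c0=-1, c1=-2)
[Gauss-Seidel] macro 3: S0 reads c0=-1 → after 1×micro: -1; S1 reads c0=-1 → after 2×micro: -2 ⇒ (c0=-1, c1=-2)
[Gauss-Seidel] macro 4: S0 reads c0=-1 → after 1×micro: -1; S1 reads c0=-1 → after 2×micro: -2 ⇒ (c0=-1, c1=-2)
[Gauss-Seidel] macro 5: S0 reads c0=-1 → after 1×micro: -1; S1 reads c0=-1 → after 2×micro: -2 ⇒ (c0=-1, c1=-2)
[Gauss-Seidel] macro 6: S0 reads c0=-1 → after 1×micro: -1; S1 reads c0=-1 → after 2×micro: -2 ⇒ (c0=-1, c1=-2)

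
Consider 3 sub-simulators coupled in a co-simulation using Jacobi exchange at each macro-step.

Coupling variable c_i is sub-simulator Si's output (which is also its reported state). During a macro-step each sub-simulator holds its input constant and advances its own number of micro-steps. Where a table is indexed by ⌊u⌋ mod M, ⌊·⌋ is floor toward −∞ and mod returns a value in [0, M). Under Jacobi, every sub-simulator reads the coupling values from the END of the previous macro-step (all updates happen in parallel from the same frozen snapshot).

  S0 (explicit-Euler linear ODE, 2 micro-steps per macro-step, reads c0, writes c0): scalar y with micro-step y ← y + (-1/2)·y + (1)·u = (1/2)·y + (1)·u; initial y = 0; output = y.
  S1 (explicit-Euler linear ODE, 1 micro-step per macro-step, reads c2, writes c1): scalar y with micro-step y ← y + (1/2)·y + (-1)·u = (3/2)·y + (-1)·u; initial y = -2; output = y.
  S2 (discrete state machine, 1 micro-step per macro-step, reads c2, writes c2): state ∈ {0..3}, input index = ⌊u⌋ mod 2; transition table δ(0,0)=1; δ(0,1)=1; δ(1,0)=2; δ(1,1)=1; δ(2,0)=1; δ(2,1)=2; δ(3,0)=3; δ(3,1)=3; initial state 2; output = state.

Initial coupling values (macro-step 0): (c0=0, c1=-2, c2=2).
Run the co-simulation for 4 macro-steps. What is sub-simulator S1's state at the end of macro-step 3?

macro 1: S0 reads c0=0 → after 2×micro: 0; S1 reads c2=2 → after 1×micro: -5; S2 reads c2=2 → after 1×micro: 1 ⇒ (c0=0, c1=-5, c2=1)
macro 2: S0 reads c0=0 → after 2×micro: 0; S1 reads c2=1 → after 1×micro: -17/2; S2 reads c2=1 → after 1×micro: 1 ⇒ (c0=0, c1=-17/2, c2=1)
macro 3: S0 reads c0=0 → after 2×micro: 0; S1 reads c2=1 → after 1×micro: -55/4; S2 reads c2=1 → after 1×micro: 1 ⇒ (c0=0, c1=-55/4, c2=1)
macro 4: S0 reads c0=0 → after 2×micro: 0; S1 reads c2=1 → after 1×micro: -173/8; S2 reads c2=1 → after 1×micro: 1 ⇒ (c0=0, c1=-173/8, c2=1)

S1 state at macro-step 3 = -55/4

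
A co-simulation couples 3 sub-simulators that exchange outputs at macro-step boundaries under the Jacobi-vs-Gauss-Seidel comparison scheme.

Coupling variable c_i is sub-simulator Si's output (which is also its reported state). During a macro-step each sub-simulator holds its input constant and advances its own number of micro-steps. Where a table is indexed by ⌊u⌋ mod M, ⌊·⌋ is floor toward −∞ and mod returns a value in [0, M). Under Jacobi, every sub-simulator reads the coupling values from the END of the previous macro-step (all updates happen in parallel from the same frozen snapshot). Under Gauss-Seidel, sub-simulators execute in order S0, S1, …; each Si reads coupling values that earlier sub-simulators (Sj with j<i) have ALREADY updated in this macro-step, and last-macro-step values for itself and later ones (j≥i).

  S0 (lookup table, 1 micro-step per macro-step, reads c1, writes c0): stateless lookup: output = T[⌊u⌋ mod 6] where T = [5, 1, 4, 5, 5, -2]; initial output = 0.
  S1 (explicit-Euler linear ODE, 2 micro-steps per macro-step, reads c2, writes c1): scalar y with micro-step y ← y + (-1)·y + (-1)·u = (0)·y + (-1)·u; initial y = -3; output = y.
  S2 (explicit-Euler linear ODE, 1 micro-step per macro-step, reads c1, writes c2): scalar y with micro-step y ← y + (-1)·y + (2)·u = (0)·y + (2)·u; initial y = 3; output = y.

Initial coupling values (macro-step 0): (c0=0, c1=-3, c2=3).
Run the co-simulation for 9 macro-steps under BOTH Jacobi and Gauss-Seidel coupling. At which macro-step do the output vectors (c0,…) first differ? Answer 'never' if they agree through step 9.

first divergence at macro-step: 2

[Jacobi] macro 1: S0 reads c1=-3 → after 1×micro: 5; S1 reads c2=3 → after 2×micro: -3; S2 reads c1=-3 → after 1×micro: -6 ⇒ (c0=5, c1=-3, c2=-6)
[Jacobi] macro 2: S0 reads c1=-3 → after 1×micro: 5; S1 reads c2=-6 → after 2×micro: 6; S2 reads c1=-3 → after 1×micro: -6 ⇒ (c0=5, c1=6, c2=-6)
[Jacobi] macro 3: S0 reads c1=6 → after 1×micro: 5; S1 reads c2=-6 → after 2×micro: 6; S2 reads c1=6 → after 1×micro: 12 ⇒ (c0=5, c1=6, c2=12)
[Jacobi] macro 4: S0 reads c1=6 → after 1×micro: 5; S1 reads c2=12 → after 2×micro: -12; S2 reads c1=6 → after 1×micro: 12 ⇒ (c0=5, c1=-12, c2=12)
[Jacobi] macro 5: S0 reads c1=-12 → after 1×micro: 5; S1 reads c2=12 → after 2×micro: -12; S2 reads c1=-12 → after 1×micro: -24 ⇒ (c0=5, c1=-12, c2=-24)
[Jacobi] macro 6: S0 reads c1=-12 → after 1×micro: 5; S1 reads c2=-24 → after 2×micro: 24; S2 reads c1=-12 → after 1×micro: -24 ⇒ (c0=5, c1=24, c2=-24)
[Jacobi] macro 7: S0 reads c1=24 → after 1×micro: 5; S1 reads c2=-24 → after 2×micro: 24; S2 reads c1=24 → after 1×micro: 48 ⇒ (c0=5, c1=24, c2=48)
[Jacobi] macro 8: S0 reads c1=24 → after 1×micro: 5; S1 reads c2=48 → after 2×micro: -48; S2 reads c1=24 → after 1×micro: 48 ⇒ (c0=5, c1=-48, c2=48)
[Jacobi] macro 9: S0 reads c1=-48 → after 1×micro: 5; S1 reads c2=48 → after 2×micro: -48; S2 reads c1=-48 → after 1×micro: -96 ⇒ (c0=5, c1=-48, c2=-96)
[Gauss-Seidel] macro 1: S0 reads c1=-3 → after 1×micro: 5; S1 reads c2=3 → after 2×micro: -3; S2 reads c1=-3 → after 1×micro: -6 ⇒ (c0=5, c1=-3, c2=-6)
[Gauss-Seidel] macro 2: S0 reads c1=-3 → after 1×micro: 5; S1 reads c2=-6 → after 2×micro: 6; S2 reads c1=6 → after 1×micro: 12 ⇒ (c0=5, c1=6, c2=12)
[Gauss-Seidel] macro 3: S0 reads c1=6 → after 1×micro: 5; S1 reads c2=12 → after 2×micro: -12; S2 reads c1=-12 → after 1×micro: -24 ⇒ (c0=5, c1=-12, c2=-24)
[Gauss-Seidel] macro 4: S0 reads c1=-12 → after 1×micro: 5; S1 reads c2=-24 → after 2×micro: 24; S2 reads c1=24 → after 1×micro: 48 ⇒ (c0=5, c1=24, c2=48)
[Gauss-Seidel] macro 5: S0 reads c1=24 → after 1×micro: 5; S1 reads c2=48 → after 2×micro: -48; S2 reads c1=-48 → after 1×micro: -96 ⇒ (c0=5, c1=-48, c2=-96)
[Gauss-Seidel] macro 6: S0 reads c1=-48 → after 1×micro: 5; S1 reads c2=-96 → after 2×micro: 96; S2 reads c1=96 → after 1×micro: 192 ⇒ (c0=5, c1=96, c2=192)
[Gauss-Seidel] macro 7: S0 reads c1=96 → after 1×micro: 5; S1 reads c2=192 → after 2×micro: -192; S2 reads c1=-192 → after 1×micro: -384 ⇒ (c0=5, c1=-192, c2=-384)
[Gauss-Seidel] macro 8: S0 reads c1=-192 → after 1×micro: 5; S1 reads c2=-384 → after 2×micro: 384; S2 reads c1=384 → after 1×micro: 768 ⇒ (c0=5, c1=384, c2=768)
[Gauss-Seidel] macro 9: S0 reads c1=384 → after 1×micro: 5; S1 reads c2=768 → after 2×micro: -768; S2 reads c1=-768 → after 1×micro: -1536 ⇒ (c0=5, c1=-768, c2=-1536)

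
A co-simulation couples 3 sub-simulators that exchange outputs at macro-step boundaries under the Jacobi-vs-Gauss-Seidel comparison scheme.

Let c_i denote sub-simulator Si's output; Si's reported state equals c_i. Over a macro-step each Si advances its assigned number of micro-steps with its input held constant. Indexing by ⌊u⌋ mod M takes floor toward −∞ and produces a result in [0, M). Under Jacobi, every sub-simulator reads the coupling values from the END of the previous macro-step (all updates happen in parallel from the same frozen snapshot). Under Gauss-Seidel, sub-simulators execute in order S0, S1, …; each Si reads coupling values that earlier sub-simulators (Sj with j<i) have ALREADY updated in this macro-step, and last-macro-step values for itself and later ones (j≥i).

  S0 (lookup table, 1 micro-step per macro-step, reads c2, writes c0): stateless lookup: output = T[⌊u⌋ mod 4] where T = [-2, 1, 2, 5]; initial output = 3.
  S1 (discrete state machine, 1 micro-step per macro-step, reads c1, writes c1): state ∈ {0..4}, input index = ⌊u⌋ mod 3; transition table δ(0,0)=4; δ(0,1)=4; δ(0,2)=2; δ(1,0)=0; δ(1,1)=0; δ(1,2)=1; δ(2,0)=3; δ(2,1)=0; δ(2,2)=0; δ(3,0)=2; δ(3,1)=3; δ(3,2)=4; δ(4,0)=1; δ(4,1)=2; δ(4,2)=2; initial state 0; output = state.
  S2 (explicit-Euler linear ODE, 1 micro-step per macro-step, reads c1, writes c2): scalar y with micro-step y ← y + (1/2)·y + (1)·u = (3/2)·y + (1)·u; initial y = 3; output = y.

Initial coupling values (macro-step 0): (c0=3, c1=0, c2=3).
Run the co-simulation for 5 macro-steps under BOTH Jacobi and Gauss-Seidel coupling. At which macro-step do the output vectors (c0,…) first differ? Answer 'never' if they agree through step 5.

first divergence at macro-step: 1

[Jacobi] macro 1: S0 reads c2=3 → after 1×micro: 5; S1 reads c1=0 → after 1×micro: 4; S2 reads c1=0 → after 1×micro: 9/2 ⇒ (c0=5, c1=4, c2=9/2)
[Jacobi] macro 2: S0 reads c2=9/2 → after 1×micro: -2; S1 reads c1=4 → after 1×micro: 2; S2 reads c1=4 → after 1×micro: 43/4 ⇒ (c0=-2, c1=2, c2=43/4)
[Jacobi] macro 3: S0 reads c2=43/4 → after 1×micro: 2; S1 reads c1=2 → after 1×micro: 0; S2 reads c1=2 → after 1×micro: 145/8 ⇒ (c0=2, c1=0, c2=145/8)
[Jacobi] macro 4: S0 reads c2=145/8 → after 1×micro: 2; S1 reads c1=0 → after 1×micro: 4; S2 reads c1=0 → after 1×micro: 435/16 ⇒ (c0=2, c1=4, c2=435/16)
[Jacobi] macro 5: S0 reads c2=435/16 → after 1×micro: 5; S1 reads c1=4 → after 1×micro: 2; S2 reads c1=4 → after 1×micro: 1433/32 ⇒ (c0=5, c1=2, c2=1433/32)
[Gauss-Seidel] macro 1: S0 reads c2=3 → after 1×micro: 5; S1 reads c1=0 → after 1×micro: 4; S2 reads c1=4 → after 1×micro: 17/2 ⇒ (c0=5, c1=4, c2=17/2)
[Gauss-Seidel] macro 2: S0 reads c2=17/2 → after 1×micro: -2; S1 reads c1=4 → after 1×micro: 2; S2 reads c1=2 → after 1×micro: 59/4 ⇒ (c0=-2, c1=2, c2=59/4)
[Gauss-Seidel] macro 3: S0 reads c2=59/4 → after 1×micro: 2; S1 reads c1=2 → after 1×micro: 0; S2 reads c1=0 → after 1×micro: 177/8 ⇒ (c0=2, c1=0, c2=177/8)
[Gauss-Seidel] macro 4: S0 reads c2=177/8 → after 1×micro: 2; S1 reads c1=0 → after 1×micro: 4; S2 reads c1=4 → after 1×micro: 595/16 ⇒ (c0=2, c1=4, c2=595/16)
[Gauss-Seidel] macro 5: S0 reads c2=595/16 → after 1×micro: 1; S1 reads c1=4 → after 1×micro: 2; S2 reads c1=2 → after 1×micro: 1849/32 ⇒ (c0=1, c1=2, c2=1849/32)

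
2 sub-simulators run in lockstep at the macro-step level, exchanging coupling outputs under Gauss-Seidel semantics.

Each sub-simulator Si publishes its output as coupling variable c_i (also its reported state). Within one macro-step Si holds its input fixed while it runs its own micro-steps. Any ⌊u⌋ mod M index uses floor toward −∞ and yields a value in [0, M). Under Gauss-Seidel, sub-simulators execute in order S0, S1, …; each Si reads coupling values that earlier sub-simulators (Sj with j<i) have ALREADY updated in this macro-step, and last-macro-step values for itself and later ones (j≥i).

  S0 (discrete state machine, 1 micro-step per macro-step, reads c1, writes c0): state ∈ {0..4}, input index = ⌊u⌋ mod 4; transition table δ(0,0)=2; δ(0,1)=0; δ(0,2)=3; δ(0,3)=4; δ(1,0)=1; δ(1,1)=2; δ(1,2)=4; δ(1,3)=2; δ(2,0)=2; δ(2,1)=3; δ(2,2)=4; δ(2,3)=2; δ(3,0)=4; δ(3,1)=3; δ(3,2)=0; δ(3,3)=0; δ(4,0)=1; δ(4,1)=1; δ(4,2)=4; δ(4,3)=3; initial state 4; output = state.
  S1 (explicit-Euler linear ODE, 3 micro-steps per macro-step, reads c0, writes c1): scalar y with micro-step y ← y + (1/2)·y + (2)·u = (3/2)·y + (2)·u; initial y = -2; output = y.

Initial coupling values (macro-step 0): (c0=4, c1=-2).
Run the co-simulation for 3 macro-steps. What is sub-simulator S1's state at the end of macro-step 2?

macro 1: S0 reads c1=-2 → after 1×micro: 4; S1 reads c0=4 → after 3×micro: 125/4 ⇒ (c0=4, c1=125/4)
macro 2: S0 reads c1=125/4 → after 1×micro: 3; S1 reads c0=3 → after 3×micro: 4287/32 ⇒ (c0=3, c1=4287/32)
macro 3: S0 reads c1=4287/32 → after 1×micro: 3; S1 reads c0=3 → after 3×micro: 123045/256 ⇒ (c0=3, c1=123045/256)

S1 state at macro-step 2 = 4287/32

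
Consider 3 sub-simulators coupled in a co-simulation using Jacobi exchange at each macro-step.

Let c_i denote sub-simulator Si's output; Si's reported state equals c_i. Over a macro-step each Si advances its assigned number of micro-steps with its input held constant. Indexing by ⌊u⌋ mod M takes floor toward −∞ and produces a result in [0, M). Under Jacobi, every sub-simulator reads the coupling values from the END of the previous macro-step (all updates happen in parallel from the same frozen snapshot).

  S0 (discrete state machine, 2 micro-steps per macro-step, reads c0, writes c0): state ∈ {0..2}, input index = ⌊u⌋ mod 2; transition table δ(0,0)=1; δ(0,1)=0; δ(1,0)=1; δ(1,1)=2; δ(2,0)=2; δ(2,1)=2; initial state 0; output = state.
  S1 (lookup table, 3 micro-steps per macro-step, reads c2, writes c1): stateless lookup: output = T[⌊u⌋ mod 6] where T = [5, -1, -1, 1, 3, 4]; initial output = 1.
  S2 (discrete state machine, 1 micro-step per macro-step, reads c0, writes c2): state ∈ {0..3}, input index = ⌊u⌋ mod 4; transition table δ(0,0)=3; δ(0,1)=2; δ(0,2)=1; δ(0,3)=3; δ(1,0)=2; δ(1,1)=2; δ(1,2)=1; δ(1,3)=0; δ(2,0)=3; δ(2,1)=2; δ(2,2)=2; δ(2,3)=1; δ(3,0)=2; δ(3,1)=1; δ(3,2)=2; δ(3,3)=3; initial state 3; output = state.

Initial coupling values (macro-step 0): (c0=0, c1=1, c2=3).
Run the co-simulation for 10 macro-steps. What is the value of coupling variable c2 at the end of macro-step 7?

macro 1: S0 reads c0=0 → after 2×micro: 1; S1 reads c2=3 → after 3×micro: 1; S2 reads c0=0 → after 1×micro: 2 ⇒ (c0=1, c1=1, c2=2)
macro 2: S0 reads c0=1 → after 2×micro: 2; S1 reads c2=2 → after 3×micro: -1; S2 reads c0=1 → after 1×micro: 2 ⇒ (c0=2, c1=-1, c2=2)
macro 3: S0 reads c0=2 → after 2×micro: 2; S1 reads c2=2 → after 3×micro: -1; S2 reads c0=2 → after 1×micro: 2 ⇒ (c0=2, c1=-1, c2=2)
macro 4: S0 reads c0=2 → after 2×micro: 2; S1 reads c2=2 → after 3×micro: -1; S2 reads c0=2 → after 1×micro: 2 ⇒ (c0=2, c1=-1, c2=2)
macro 5: S0 reads c0=2 → after 2×micro: 2; S1 reads c2=2 → after 3×micro: -1; S2 reads c0=2 → after 1×micro: 2 ⇒ (c0=2, c1=-1, c2=2)
macro 6: S0 reads c0=2 → after 2×micro: 2; S1 reads c2=2 → after 3×micro: -1; S2 reads c0=2 → after 1×micro: 2 ⇒ (c0=2, c1=-1, c2=2)
macro 7: S0 reads c0=2 → after 2×micro: 2; S1 reads c2=2 → after 3×micro: -1; S2 reads c0=2 → after 1×micro: 2 ⇒ (c0=2, c1=-1, c2=2)
macro 8: S0 reads c0=2 → after 2×micro: 2; S1 reads c2=2 → after 3×micro: -1; S2 reads c0=2 → after 1×micro: 2 ⇒ (c0=2, c1=-1, c2=2)
macro 9: S0 reads c0=2 → after 2×micro: 2; S1 reads c2=2 → after 3×micro: -1; S2 reads c0=2 → after 1×micro: 2 ⇒ (c0=2, c1=-1, c2=2)
macro 10: S0 reads c0=2 → after 2×micro: 2; S1 reads c2=2 → after 3×micro: -1; S2 reads c0=2 → after 1×micro: 2 ⇒ (c0=2, c1=-1, c2=2)

c2 at macro-step 7 = 2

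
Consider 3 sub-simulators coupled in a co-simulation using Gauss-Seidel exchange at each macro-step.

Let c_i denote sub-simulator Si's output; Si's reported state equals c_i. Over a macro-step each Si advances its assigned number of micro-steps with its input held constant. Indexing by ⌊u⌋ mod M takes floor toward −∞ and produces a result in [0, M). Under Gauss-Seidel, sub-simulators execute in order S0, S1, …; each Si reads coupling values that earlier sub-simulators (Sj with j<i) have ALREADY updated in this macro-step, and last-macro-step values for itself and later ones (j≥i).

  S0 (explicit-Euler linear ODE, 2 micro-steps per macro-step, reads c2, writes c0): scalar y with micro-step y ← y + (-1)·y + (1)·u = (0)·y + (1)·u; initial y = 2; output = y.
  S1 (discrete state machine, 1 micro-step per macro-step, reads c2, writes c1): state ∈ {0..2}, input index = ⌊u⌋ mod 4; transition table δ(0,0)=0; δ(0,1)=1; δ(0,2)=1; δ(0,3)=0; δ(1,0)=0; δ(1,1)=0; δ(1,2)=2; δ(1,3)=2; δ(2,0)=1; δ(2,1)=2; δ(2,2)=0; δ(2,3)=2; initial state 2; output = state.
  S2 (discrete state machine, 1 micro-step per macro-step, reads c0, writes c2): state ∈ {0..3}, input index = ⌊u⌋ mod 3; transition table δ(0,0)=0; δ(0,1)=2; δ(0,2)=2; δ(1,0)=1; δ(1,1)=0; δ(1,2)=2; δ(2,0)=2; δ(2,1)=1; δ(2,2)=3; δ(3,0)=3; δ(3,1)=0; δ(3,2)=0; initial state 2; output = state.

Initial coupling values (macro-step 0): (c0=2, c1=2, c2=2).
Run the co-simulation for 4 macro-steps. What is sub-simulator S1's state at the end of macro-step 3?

S1 state at macro-step 3 = 0

macro 1: S0 reads c2=2 → after 2×micro: 2; S1 reads c2=2 → after 1×micro: 0; S2 reads c0=2 → after 1×micro: 3 ⇒ (c0=2, c1=0, c2=3)
macro 2: S0 reads c2=3 → after 2×micro: 3; S1 reads c2=3 → after 1×micro: 0; S2 reads c0=3 → after 1×micro: 3 ⇒ (c0=3, c1=0, c2=3)
macro 3: S0 reads c2=3 → after 2×micro: 3; S1 reads c2=3 → after 1×micro: 0; S2 reads c0=3 → after 1×micro: 3 ⇒ (c0=3, c1=0, c2=3)
macro 4: S0 reads c2=3 → after 2×micro: 3; S1 reads c2=3 → after 1×micro: 0; S2 reads c0=3 → after 1×micro: 3 ⇒ (c0=3, c1=0, c2=3)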